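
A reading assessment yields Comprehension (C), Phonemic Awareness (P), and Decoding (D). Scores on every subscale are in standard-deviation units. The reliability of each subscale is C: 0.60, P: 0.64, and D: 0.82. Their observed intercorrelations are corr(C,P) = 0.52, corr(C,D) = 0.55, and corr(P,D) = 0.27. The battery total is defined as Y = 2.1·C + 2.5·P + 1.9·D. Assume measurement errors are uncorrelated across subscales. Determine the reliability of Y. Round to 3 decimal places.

0.825

Var(Y) = 2.1² + 2.5² + 1.9² + 2·[5.25·0.52 + 3.99·0.55 + 4.75·0.27] = 14.27 + 12.414 = 26.684.
Because errors are independent across components, Cov(Tᵢ,Tⱼ) = Cov(Xᵢ,Xⱼ); the off-diagonal part of the true-score variance is the same as above.
True-score variance = [2.1²·0.60 + 2.5²·0.64 + 1.9²·0.82] + 12.414 = 9.6062 + 12.414 = 22.0202.
Reliability = 22.0202 / 26.684 = 0.825.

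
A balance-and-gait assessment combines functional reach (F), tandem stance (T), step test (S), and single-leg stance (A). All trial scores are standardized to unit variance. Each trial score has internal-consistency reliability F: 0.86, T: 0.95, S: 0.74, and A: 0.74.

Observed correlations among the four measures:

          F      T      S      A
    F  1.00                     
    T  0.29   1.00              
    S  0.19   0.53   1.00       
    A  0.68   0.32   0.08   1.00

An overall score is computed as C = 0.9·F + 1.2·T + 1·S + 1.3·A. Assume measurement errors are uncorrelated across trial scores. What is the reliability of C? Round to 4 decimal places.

Var(C) = 0.9² + 1.2² + 1 + 1.3² + 2·[1.08·0.29 + 0.9·0.19 + 1.17·0.68 + 1.2·0.53 + 1.56·0.32 + 1.3·0.08] = 4.94 + 5.038 = 9.978.
With uncorrelated errors the cross-covariances are all true-score covariance, so they carry over unchanged; only the diagonal terms shrink to ρᵢσᵢ².
True-score variance = [0.9²·0.86 + 1.2²·0.95 + 0.74 + 1.3²·0.74] + 5.038 = 4.0552 + 5.038 = 9.0932.
Reliability = 9.0932 / 9.978 = 0.9113.

0.9113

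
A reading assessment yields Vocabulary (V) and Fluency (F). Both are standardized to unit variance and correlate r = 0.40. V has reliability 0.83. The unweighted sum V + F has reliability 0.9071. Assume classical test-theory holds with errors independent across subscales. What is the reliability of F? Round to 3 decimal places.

0.910

Var(V+F) = 2 + 2·0.40 = 2.800.
True-score variance = ρ_V + ρ_F + 2·0.40, so 0.9071 = (0.83 + ρ_F + 0.80) / 2.800.
ρ_F = 0.9071·2.800 − 0.83 − 0.80 = 0.910.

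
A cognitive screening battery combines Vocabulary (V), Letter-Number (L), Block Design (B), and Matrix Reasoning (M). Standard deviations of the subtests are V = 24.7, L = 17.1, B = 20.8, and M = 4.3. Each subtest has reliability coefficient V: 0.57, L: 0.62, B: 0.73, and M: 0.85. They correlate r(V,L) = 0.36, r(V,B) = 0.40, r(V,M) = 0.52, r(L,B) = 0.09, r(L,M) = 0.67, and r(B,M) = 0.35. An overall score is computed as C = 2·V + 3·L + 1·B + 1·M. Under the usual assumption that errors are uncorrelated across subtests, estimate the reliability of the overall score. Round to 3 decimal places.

Var(C) = 2²·24.7² + 3²·17.1² + 20.8² + 4.3² + 2·[6·24.7·17.1·0.36 + 2·24.7·20.8·0.40 + 2·24.7·4.3·0.52 + 3·17.1·20.8·0.09 + 3·17.1·4.3·0.67 + 20.8·4.3·0.35] = 5523.18 + 3417.84 = 8941.02.
Because errors are independent across components, Cov(Tᵢ,Tⱼ) = Cov(Xᵢ,Xⱼ); the off-diagonal part of the true-score variance is the same as above.
True-score variance = [2²·24.7²·0.57 + 3²·17.1²·0.62 + 20.8²·0.73 + 4.3²·0.85] + 3417.84 = 3354.2 + 3417.84 = 6772.03.
Reliability = 6772.03 / 8941.02 = 0.757.

0.757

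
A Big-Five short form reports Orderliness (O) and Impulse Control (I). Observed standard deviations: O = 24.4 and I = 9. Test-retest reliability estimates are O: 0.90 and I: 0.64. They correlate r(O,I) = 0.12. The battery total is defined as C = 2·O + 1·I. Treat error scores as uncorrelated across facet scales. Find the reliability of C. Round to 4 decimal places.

Var(C) = 2²·24.4² + 9² + 2·[2·24.4·9·0.12] = 2462.44 + 105.408 = 2567.85.
Under uncorrelated errors the observed covariances equal the true-score covariances, so only the own-variance terms attenuate.
True-score variance = [2²·24.4²·0.90 + 9²·0.64] + 105.408 = 2195.14 + 105.408 = 2300.54.
Reliability = 2300.54 / 2567.85 = 0.8959.

0.8959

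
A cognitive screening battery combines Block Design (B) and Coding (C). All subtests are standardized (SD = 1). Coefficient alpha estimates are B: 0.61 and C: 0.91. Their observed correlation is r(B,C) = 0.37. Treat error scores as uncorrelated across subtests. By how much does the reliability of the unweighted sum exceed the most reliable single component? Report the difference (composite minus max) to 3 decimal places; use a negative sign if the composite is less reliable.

Var(sum) = 2 + 0.74 = 2.74; true-score variance = 1.52 + 0.74 = 2.26; composite reliability = 0.8248.
Max component reliability = 0.9100.
Difference = 0.8248 − 0.9100 = -0.085.

-0.085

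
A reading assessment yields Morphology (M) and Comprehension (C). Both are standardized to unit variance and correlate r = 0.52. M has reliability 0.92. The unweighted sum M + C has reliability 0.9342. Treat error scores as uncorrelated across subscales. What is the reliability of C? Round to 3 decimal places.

0.880

Var(M+C) = 2 + 2·0.52 = 3.040.
True-score variance = ρ_M + ρ_C + 2·0.52, so 0.9342 = (0.92 + ρ_C + 1.04) / 3.040.
ρ_C = 0.9342·3.040 − 0.92 − 1.04 = 0.880.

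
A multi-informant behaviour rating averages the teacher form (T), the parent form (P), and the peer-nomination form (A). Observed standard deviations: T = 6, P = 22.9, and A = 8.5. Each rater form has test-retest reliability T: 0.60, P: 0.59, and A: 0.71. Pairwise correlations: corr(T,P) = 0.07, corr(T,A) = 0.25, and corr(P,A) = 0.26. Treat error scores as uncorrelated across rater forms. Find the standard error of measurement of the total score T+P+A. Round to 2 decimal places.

Var(total) = 632.66 + 145.954 = 778.614.
True-score variance = 382.299 + 145.954 = 528.253, so reliability = 0.6785.
Error variance = 778.614 − 528.253 = 250.361; SEM = √250.361 = 15.82.

15.82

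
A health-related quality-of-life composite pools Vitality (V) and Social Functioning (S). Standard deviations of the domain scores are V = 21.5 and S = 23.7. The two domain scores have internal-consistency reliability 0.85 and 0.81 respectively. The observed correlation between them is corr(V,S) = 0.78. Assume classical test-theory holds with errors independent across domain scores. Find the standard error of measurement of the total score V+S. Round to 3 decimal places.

Var(total) = 1023.94 + 794.898 = 1818.84.
True-score variance = 847.881 + 794.898 = 1642.78, so reliability = 0.9032.
Error variance = 1818.84 − 1642.78 = 176.059; SEM = √176.059 = 13.269.

13.269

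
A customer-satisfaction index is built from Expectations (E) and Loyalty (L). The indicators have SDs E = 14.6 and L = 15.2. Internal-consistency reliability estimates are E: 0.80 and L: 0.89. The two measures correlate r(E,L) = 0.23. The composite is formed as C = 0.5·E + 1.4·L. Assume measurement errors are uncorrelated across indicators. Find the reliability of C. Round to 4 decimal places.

0.8953

Var(C) = 0.5²·14.6² + 1.4²·15.2² + 2·[0.7·14.6·15.2·0.23] = 506.128 + 71.4582 = 577.587.
Because errors are independent across components, Cov(Tᵢ,Tⱼ) = Cov(Xᵢ,Xⱼ); the off-diagonal part of the true-score variance is the same as above.
True-score variance = [0.5²·14.6²·0.80 + 1.4²·15.2²·0.89] + 71.4582 = 445.658 + 71.4582 = 517.116.
Reliability = 517.116 / 577.587 = 0.8953.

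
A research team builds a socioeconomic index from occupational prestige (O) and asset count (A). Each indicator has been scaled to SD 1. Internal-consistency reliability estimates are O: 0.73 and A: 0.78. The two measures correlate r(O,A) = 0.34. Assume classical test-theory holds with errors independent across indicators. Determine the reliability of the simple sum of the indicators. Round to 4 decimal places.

Var(O+A) = 2 + 2·[0.34] = 2 + 0.68 = 2.68.
Because errors are independent across components, Cov(Tᵢ,Tⱼ) = Cov(Xᵢ,Xⱼ); the off-diagonal part of the true-score variance is the same as above.
True-score variance = [0.73 + 0.78] + 0.68 = 1.51 + 0.68 = 2.19.
Reliability = 2.19 / 2.68 = 0.8172.

0.8172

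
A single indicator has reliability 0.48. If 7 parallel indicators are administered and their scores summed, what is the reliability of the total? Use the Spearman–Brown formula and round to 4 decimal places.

ρ_k = kρ / (1 + (k−1)ρ) = 7·0.48 / (1 + 6·0.48) = 3.360 / 3.880 = 0.8660.

0.8660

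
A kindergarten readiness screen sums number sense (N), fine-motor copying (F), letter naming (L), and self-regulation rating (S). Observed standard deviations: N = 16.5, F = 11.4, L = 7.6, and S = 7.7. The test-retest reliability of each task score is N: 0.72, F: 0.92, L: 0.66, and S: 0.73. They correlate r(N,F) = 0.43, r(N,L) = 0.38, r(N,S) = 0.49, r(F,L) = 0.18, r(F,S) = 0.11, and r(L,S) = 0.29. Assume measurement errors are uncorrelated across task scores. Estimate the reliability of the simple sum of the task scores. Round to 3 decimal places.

Var(N+F+L+S) = 16.5² + 11.4² + 7.6² + 7.7² + 2·[16.5·11.4·0.43 + 16.5·7.6·0.38 + 16.5·7.7·0.49 + 11.4·7.6·0.18 + 11.4·7.7·0.11 + 7.6·7.7·0.29] = 519.26 + 466.023 = 985.283.
Under uncorrelated errors the observed covariances equal the true-score covariances, so only the own-variance terms attenuate.
True-score variance = [16.5²·0.72 + 11.4²·0.92 + 7.6²·0.66 + 7.7²·0.73] + 466.023 = 396.986 + 466.023 = 863.009.
Reliability = 863.009 / 985.283 = 0.876.

0.876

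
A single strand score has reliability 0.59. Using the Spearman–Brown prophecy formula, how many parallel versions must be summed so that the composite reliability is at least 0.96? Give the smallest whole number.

k ≥ ρ*(1−ρ₁)/(ρ₁(1−ρ*)) = 0.96·0.41 / (0.59·0.04) = 16.678.
Smallest integer k = 17.

17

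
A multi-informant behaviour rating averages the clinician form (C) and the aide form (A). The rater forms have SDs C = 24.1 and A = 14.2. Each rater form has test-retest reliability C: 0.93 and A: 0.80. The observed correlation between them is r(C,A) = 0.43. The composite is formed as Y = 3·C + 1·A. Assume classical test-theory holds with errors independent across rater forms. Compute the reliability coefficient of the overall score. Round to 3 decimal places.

Var(Y) = 3²·24.1² + 14.2² + 2·[3·24.1·14.2·0.43] = 5428.93 + 882.928 = 6311.86.
Under uncorrelated errors the observed covariances equal the true-score covariances, so only the own-variance terms attenuate.
True-score variance = [3²·24.1²·0.93 + 14.2²·0.80] + 882.928 = 5022.69 + 882.928 = 5905.62.
Reliability = 5905.62 / 6311.86 = 0.936.

0.936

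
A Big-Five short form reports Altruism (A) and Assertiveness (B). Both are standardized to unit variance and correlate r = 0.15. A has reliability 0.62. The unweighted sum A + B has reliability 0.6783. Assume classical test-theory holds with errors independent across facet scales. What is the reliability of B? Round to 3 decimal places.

Var(A+B) = 2 + 2·0.15 = 2.300.
True-score variance = ρ_A + ρ_B + 2·0.15, so 0.6783 = (0.62 + ρ_B + 0.30) / 2.300.
ρ_B = 0.6783·2.300 − 0.62 − 0.30 = 0.640.

0.640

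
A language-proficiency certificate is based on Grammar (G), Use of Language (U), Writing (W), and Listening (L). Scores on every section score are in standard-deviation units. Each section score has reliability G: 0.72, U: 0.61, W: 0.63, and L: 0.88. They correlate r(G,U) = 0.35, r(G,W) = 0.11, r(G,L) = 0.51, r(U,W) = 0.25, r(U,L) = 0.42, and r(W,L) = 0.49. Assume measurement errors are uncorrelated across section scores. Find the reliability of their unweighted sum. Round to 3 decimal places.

0.860

Var(G+U+W+L) = 4 + 2·[0.35 + 0.11 + 0.51 + 0.25 + 0.42 + 0.49] = 4 + 4.26 = 8.26.
Because errors are independent across components, Cov(Tᵢ,Tⱼ) = Cov(Xᵢ,Xⱼ); the off-diagonal part of the true-score variance is the same as above.
True-score variance = [0.72 + 0.61 + 0.63 + 0.88] + 4.26 = 2.84 + 4.26 = 7.1.
Reliability = 7.1 / 8.26 = 0.860.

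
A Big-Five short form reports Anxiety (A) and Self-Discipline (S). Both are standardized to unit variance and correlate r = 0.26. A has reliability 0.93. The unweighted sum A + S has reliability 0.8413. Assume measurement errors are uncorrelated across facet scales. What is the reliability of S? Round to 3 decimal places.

0.670

Var(A+S) = 2 + 2·0.26 = 2.520.
True-score variance = ρ_A + ρ_S + 2·0.26, so 0.8413 = (0.93 + ρ_S + 0.52) / 2.520.
ρ_S = 0.8413·2.520 − 0.93 − 0.52 = 0.670.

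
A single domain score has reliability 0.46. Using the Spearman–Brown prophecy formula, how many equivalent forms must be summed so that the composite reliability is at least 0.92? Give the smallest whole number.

14

k ≥ ρ*(1−ρ₁)/(ρ₁(1−ρ*)) = 0.92·0.54 / (0.46·0.08) = 13.500.
Smallest integer k = 14.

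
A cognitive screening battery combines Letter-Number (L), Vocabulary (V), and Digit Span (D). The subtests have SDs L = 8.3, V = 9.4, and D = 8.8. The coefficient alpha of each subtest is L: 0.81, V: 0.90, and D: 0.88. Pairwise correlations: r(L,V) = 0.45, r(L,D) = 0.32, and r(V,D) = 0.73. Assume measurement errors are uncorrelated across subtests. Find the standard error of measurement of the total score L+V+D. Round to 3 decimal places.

5.587

Var(total) = 234.69 + 237.735 = 472.425.
True-score variance = 203.472 + 237.735 = 441.207, so reliability = 0.9339.
Error variance = 472.425 − 441.207 = 31.2179; SEM = √31.2179 = 5.587.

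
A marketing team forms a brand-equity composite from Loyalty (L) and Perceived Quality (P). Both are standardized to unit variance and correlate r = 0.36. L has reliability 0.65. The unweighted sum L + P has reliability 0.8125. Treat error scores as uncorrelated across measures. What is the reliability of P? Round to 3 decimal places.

Var(L+P) = 2 + 2·0.36 = 2.720.
True-score variance = ρ_L + ρ_P + 2·0.36, so 0.8125 = (0.65 + ρ_P + 0.72) / 2.720.
ρ_P = 0.8125·2.720 − 0.65 − 0.72 = 0.840.

0.840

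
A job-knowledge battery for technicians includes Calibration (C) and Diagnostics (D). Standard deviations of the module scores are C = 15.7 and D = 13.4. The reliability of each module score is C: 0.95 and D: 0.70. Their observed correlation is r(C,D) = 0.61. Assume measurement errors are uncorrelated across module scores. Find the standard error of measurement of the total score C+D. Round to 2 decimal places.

Var(total) = 426.05 + 256.664 = 682.714.
True-score variance = 359.857 + 256.664 = 616.521, so reliability = 0.9030.
Error variance = 682.714 − 616.521 = 66.1925; SEM = √66.1925 = 8.14.

8.14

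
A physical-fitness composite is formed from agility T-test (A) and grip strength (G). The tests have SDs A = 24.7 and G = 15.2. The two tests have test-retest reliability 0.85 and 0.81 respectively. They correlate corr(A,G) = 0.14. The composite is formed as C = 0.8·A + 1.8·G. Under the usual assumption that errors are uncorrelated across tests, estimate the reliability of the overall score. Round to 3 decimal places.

0.844

Var(C) = 0.8²·24.7² + 1.8²·15.2² + 2·[1.44·24.7·15.2·0.14] = 1139.03 + 151.377 = 1290.4.
With uncorrelated errors the cross-covariances are all true-score covariance, so they carry over unchanged; only the diagonal terms shrink to ρᵢσᵢ².
True-score variance = [0.8²·24.7²·0.85 + 1.8²·15.2²·0.81] + 151.377 = 938.23 + 151.377 = 1089.61.
Reliability = 1089.61 / 1290.4 = 0.844.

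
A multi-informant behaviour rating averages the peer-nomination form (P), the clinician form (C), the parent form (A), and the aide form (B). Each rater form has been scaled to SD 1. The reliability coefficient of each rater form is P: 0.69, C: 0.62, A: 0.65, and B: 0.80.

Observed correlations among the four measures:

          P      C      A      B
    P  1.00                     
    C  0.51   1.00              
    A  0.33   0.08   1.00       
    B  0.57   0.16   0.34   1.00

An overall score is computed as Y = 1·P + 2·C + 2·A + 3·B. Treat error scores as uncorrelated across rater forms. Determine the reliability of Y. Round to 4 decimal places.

0.8399

Var(Y) = 1 + 2² + 2² + 3² + 2·[2·0.51 + 2·0.33 + 3·0.57 + 4·0.08 + 6·0.16 + 6·0.34] = 18 + 13.42 = 31.42.
With uncorrelated errors the cross-covariances are all true-score covariance, so they carry over unchanged; only the diagonal terms shrink to ρᵢσᵢ².
True-score variance = [0.69 + 2²·0.62 + 2²·0.65 + 3²·0.80] + 13.42 = 12.97 + 13.42 = 26.39.
Reliability = 26.39 / 31.42 = 0.8399.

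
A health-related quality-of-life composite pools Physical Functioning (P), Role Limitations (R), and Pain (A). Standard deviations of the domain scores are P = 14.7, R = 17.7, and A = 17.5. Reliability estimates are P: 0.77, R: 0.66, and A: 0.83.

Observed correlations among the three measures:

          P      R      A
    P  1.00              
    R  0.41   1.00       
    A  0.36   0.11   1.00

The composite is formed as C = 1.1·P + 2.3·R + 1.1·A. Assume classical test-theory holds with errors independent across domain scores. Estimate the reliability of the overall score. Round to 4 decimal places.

Var(C) = 1.1²·14.7² + 2.3²·17.7² + 1.1²·17.5² + 2·[2.53·14.7·17.7·0.41 + 1.21·14.7·17.5·0.36 + 2.53·17.7·17.5·0.11] = 2289.34 + 936.313 = 3225.65.
With uncorrelated errors the cross-covariances are all true-score covariance, so they carry over unchanged; only the diagonal terms shrink to ρᵢσᵢ².
True-score variance = [1.1²·14.7²·0.77 + 2.3²·17.7²·0.66 + 1.1²·17.5²·0.83] + 936.313 = 1602.72 + 936.313 = 2539.03.
Reliability = 2539.03 / 3225.65 = 0.7871.

0.7871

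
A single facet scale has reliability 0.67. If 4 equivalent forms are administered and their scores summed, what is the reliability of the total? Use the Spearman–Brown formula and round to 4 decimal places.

ρ_k = kρ / (1 + (k−1)ρ) = 4·0.67 / (1 + 3·0.67) = 2.680 / 3.010 = 0.8904.

0.8904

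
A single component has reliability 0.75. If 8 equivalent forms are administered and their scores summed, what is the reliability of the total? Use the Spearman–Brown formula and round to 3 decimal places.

0.960

ρ_k = kρ / (1 + (k−1)ρ) = 8·0.75 / (1 + 7·0.75) = 6.000 / 6.250 = 0.960.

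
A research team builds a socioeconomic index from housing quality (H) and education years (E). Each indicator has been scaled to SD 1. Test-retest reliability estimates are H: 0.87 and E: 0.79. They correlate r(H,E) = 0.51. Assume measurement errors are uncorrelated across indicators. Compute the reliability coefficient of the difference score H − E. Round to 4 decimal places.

Var(H−E) = 1 + 1 − 2·0.51 = 2 − 1.02 = 0.98.
Under uncorrelated errors the observed covariances equal the true-score covariances, so only the own-variance terms attenuate.
True-score variance = [0.87 + 0.79] − 1.02 = 1.66 − 1.02 = 0.64.
Reliability = 0.64 / 0.98 = 0.6531.

0.6531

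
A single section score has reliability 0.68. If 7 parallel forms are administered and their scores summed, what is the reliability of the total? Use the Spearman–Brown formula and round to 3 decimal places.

0.937

ρ_k = kρ / (1 + (k−1)ρ) = 7·0.68 / (1 + 6·0.68) = 4.760 / 5.080 = 0.937.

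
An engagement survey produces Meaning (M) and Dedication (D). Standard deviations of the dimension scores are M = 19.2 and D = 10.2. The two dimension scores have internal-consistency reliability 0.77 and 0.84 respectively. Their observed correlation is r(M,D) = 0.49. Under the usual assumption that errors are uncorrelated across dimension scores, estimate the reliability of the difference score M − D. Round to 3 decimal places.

0.639

Var(M−D) = 19.2² + 10.2² − 2·19.2·10.2·0.49 = 472.68 − 191.923 = 280.757.
With uncorrelated errors the cross-covariances are all true-score covariance, so they carry over unchanged; only the diagonal terms shrink to ρᵢσᵢ².
True-score variance = [19.2²·0.77 + 10.2²·0.84] − 191.923 = 371.246 − 191.923 = 179.323.
Reliability = 179.323 / 280.757 = 0.639.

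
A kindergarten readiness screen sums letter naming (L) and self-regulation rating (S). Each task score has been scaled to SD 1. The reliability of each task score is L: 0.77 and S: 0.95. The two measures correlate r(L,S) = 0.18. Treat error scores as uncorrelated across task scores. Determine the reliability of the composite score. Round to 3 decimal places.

Var(L+S) = 2 + 2·[0.18] = 2 + 0.36 = 2.36.
Under uncorrelated errors the observed covariances equal the true-score covariances, so only the own-variance terms attenuate.
True-score variance = [0.77 + 0.95] + 0.36 = 1.72 + 0.36 = 2.08.
Reliability = 2.08 / 2.36 = 0.881.

0.881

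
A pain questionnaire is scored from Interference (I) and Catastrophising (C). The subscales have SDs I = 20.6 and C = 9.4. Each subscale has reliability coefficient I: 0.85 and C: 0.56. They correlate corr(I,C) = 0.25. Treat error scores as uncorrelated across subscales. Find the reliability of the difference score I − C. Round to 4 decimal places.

0.7535

Var(I−C) = 20.6² + 9.4² − 2·20.6·9.4·0.25 = 512.72 − 96.82 = 415.9.
Because errors are independent across components, Cov(Tᵢ,Tⱼ) = Cov(Xᵢ,Xⱼ); the off-diagonal part of the true-score variance is the same as above.
True-score variance = [20.6²·0.85 + 9.4²·0.56] − 96.82 = 410.188 − 96.82 = 313.368.
Reliability = 313.368 / 415.9 = 0.7535.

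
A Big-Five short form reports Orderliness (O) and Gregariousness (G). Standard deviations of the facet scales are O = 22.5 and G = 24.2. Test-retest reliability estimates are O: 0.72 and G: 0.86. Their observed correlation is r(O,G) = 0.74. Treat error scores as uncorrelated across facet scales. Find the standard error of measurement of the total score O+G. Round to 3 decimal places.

14.958

Var(total) = 1091.89 + 805.86 = 1897.75.
True-score variance = 868.15 + 805.86 = 1674.01, so reliability = 0.8821.
Error variance = 1897.75 − 1674.01 = 223.74; SEM = √223.74 = 14.958.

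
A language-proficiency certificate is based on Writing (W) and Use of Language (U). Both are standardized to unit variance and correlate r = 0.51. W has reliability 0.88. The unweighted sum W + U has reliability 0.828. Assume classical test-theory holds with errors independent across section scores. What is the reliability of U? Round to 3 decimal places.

Var(W+U) = 2 + 2·0.51 = 3.020.
True-score variance = ρ_W + ρ_U + 2·0.51, so 0.828 = (0.88 + ρ_U + 1.02) / 3.020.
ρ_U = 0.828·3.020 − 0.88 − 1.02 = 0.601.

0.601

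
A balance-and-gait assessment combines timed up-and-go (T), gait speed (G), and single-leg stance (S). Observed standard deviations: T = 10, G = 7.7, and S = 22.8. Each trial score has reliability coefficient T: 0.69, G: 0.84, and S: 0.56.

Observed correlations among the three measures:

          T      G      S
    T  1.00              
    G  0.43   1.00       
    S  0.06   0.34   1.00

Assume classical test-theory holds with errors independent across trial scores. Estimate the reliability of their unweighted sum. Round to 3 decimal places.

Var(T+G+S) = 10² + 7.7² + 22.8² + 2·[10·7.7·0.43 + 10·22.8·0.06 + 7.7·22.8·0.34] = 679.13 + 212.961 = 892.091.
With uncorrelated errors the cross-covariances are all true-score covariance, so they carry over unchanged; only the diagonal terms shrink to ρᵢσᵢ².
True-score variance = [10²·0.69 + 7.7²·0.84 + 22.8²·0.56] + 212.961 = 409.914 + 212.961 = 622.875.
Reliability = 622.875 / 892.091 = 0.698.

0.698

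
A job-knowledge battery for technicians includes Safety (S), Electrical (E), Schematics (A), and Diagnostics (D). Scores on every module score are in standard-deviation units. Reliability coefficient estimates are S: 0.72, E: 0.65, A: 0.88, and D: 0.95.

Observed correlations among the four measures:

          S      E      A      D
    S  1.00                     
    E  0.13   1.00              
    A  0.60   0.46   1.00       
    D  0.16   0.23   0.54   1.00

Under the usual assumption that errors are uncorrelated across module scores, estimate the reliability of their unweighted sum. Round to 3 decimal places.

0.903

Var(S+E+A+D) = 4 + 2·[0.13 + 0.60 + 0.16 + 0.46 + 0.23 + 0.54] = 4 + 4.24 = 8.24.
Under uncorrelated errors the observed covariances equal the true-score covariances, so only the own-variance terms attenuate.
True-score variance = [0.72 + 0.65 + 0.88 + 0.95] + 4.24 = 3.2 + 4.24 = 7.44.
Reliability = 7.44 / 8.24 = 0.903.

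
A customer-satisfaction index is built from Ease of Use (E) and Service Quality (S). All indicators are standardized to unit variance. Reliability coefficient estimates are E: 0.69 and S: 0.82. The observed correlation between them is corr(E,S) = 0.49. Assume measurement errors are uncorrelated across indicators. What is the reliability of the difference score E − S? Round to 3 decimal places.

Var(E−S) = 1 + 1 − 2·0.49 = 2 − 0.98 = 1.02.
With uncorrelated errors the cross-covariances are all true-score covariance, so they carry over unchanged; only the diagonal terms shrink to ρᵢσᵢ².
True-score variance = [0.69 + 0.82] − 0.98 = 1.51 − 0.98 = 0.53.
Reliability = 0.53 / 1.02 = 0.520.

0.520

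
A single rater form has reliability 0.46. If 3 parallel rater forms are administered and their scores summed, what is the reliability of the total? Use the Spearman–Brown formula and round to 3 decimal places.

ρ_k = kρ / (1 + (k−1)ρ) = 3·0.46 / (1 + 2·0.46) = 1.380 / 1.920 = 0.719.

0.719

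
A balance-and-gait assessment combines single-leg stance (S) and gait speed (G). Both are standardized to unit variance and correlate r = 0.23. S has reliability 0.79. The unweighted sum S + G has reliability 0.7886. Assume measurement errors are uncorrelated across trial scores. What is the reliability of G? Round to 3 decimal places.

Var(S+G) = 2 + 2·0.23 = 2.460.
True-score variance = ρ_S + ρ_G + 2·0.23, so 0.7886 = (0.79 + ρ_G + 0.46) / 2.460.
ρ_G = 0.7886·2.460 − 0.79 − 0.46 = 0.690.

0.690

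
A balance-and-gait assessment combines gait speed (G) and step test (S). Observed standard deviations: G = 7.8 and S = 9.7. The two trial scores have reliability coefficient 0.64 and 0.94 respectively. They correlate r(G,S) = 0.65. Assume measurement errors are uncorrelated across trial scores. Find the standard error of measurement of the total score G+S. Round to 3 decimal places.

5.249

Var(total) = 154.93 + 98.358 = 253.288.
True-score variance = 127.382 + 98.358 = 225.74, so reliability = 0.8912.
Error variance = 253.288 − 225.74 = 27.5478; SEM = √27.5478 = 5.249.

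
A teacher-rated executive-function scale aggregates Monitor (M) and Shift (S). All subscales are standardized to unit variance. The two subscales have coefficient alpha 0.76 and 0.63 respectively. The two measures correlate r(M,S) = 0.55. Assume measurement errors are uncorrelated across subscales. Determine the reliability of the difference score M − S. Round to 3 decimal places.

0.322

Var(M−S) = 1 + 1 − 2·0.55 = 2 − 1.1 = 0.9.
Because errors are independent across components, Cov(Tᵢ,Tⱼ) = Cov(Xᵢ,Xⱼ); the off-diagonal part of the true-score variance is the same as above.
True-score variance = [0.76 + 0.63] − 1.1 = 1.39 − 1.1 = 0.29.
Reliability = 0.29 / 0.9 = 0.322.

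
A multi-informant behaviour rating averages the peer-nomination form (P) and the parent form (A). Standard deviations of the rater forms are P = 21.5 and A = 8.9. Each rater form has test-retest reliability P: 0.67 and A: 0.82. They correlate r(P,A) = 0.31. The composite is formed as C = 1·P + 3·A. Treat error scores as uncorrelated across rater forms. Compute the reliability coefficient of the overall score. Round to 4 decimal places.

0.8166

Var(C) = 21.5² + 3²·8.9² + 2·[3·21.5·8.9·0.31] = 1175.14 + 355.911 = 1531.05.
Because errors are independent across components, Cov(Tᵢ,Tⱼ) = Cov(Xᵢ,Xⱼ); the off-diagonal part of the true-score variance is the same as above.
True-score variance = [21.5²·0.67 + 3²·8.9²·0.82] + 355.911 = 894.277 + 355.911 = 1250.19.
Reliability = 1250.19 / 1531.05 = 0.8166.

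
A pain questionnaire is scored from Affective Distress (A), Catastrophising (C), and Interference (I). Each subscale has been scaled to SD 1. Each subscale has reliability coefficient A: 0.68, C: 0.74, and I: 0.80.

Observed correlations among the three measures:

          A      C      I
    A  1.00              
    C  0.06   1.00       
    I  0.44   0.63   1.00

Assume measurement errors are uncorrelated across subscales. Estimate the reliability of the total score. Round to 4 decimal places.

0.8517

Var(A+C+I) = 3 + 2·[0.06 + 0.44 + 0.63] = 3 + 2.26 = 5.26.
With uncorrelated errors the cross-covariances are all true-score covariance, so they carry over unchanged; only the diagonal terms shrink to ρᵢσᵢ².
True-score variance = [0.68 + 0.74 + 0.80] + 2.26 = 2.22 + 2.26 = 4.48.
Reliability = 4.48 / 5.26 = 0.8517.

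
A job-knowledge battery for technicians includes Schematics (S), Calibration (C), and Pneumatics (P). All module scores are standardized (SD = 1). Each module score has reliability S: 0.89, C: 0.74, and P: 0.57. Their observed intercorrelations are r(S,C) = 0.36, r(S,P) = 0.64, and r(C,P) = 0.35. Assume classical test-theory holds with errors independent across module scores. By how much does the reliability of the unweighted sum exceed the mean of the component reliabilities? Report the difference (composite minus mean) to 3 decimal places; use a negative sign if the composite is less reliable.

Var(sum) = 3 + 2.7 = 5.7; true-score variance = 2.2 + 2.7 = 4.9; composite reliability = 0.8596.
Mean component reliability = 0.7333.
Difference = 0.8596 − 0.7333 = 0.126.

0.126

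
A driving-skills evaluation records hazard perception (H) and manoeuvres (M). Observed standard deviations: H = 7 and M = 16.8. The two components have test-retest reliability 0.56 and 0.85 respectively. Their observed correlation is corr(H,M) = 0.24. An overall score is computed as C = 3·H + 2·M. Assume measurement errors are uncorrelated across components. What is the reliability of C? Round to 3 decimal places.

0.810

Var(C) = 3²·7² + 2²·16.8² + 2·[6·7·16.8·0.24] = 1569.96 + 338.688 = 1908.65.
Under uncorrelated errors the observed covariances equal the true-score covariances, so only the own-variance terms attenuate.
True-score variance = [3²·7²·0.56 + 2²·16.8²·0.85] + 338.688 = 1206.58 + 338.688 = 1545.26.
Reliability = 1545.26 / 1908.65 = 0.810.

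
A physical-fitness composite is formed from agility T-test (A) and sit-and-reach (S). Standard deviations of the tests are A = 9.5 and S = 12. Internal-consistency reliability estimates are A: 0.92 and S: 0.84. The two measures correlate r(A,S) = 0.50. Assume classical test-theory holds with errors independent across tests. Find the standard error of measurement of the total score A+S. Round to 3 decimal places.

5.501

Var(total) = 234.25 + 114 = 348.25.
True-score variance = 203.99 + 114 = 317.99, so reliability = 0.9131.
Error variance = 348.25 − 317.99 = 30.26; SEM = √30.26 = 5.501.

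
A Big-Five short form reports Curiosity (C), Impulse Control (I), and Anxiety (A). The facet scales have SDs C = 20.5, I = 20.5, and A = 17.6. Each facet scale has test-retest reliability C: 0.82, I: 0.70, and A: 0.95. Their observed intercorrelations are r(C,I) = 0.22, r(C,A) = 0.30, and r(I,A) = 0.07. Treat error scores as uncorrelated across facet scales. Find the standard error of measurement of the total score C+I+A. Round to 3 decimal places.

14.738

Var(total) = 1150.26 + 451.902 = 1602.16.
True-score variance = 933.052 + 451.902 = 1384.95, so reliability = 0.8644.
Error variance = 1602.16 − 1384.95 = 217.208; SEM = √217.208 = 14.738.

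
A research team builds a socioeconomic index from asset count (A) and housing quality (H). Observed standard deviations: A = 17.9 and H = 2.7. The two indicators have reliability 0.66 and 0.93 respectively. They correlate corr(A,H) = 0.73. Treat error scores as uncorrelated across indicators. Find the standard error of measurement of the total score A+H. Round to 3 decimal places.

Var(total) = 327.7 + 70.5618 = 398.262.
True-score variance = 218.25 + 70.5618 = 288.812, so reliability = 0.7252.
Error variance = 398.262 − 288.812 = 109.45; SEM = √109.45 = 10.462.

10.462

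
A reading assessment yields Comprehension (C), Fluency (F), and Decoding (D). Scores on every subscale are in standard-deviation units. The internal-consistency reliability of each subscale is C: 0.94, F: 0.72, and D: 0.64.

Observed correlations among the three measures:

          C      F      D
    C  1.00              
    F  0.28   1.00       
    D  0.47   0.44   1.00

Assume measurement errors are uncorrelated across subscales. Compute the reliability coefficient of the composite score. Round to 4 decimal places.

0.8699

Var(C+F+D) = 3 + 2·[0.28 + 0.47 + 0.44] = 3 + 2.38 = 5.38.
With uncorrelated errors the cross-covariances are all true-score covariance, so they carry over unchanged; only the diagonal terms shrink to ρᵢσᵢ².
True-score variance = [0.94 + 0.72 + 0.64] + 2.38 = 2.3 + 2.38 = 4.68.
Reliability = 4.68 / 5.38 = 0.8699.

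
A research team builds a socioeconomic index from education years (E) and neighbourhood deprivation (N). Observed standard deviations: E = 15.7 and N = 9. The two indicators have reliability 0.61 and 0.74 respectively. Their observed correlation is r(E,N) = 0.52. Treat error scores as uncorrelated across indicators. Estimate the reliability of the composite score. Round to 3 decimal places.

0.753

Var(E+N) = 15.7² + 9² + 2·[15.7·9·0.52] = 327.49 + 146.952 = 474.442.
With uncorrelated errors the cross-covariances are all true-score covariance, so they carry over unchanged; only the diagonal terms shrink to ρᵢσᵢ².
True-score variance = [15.7²·0.61 + 9²·0.74] + 146.952 = 210.299 + 146.952 = 357.251.
Reliability = 357.251 / 474.442 = 0.753.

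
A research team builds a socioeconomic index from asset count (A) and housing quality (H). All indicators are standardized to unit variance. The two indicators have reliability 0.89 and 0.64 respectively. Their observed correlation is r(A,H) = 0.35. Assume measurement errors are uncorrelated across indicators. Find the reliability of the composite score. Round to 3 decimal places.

0.826

Var(A+H) = 2 + 2·[0.35] = 2 + 0.7 = 2.7.
Under uncorrelated errors the observed covariances equal the true-score covariances, so only the own-variance terms attenuate.
True-score variance = [0.89 + 0.64] + 0.7 = 1.53 + 0.7 = 2.23.
Reliability = 2.23 / 2.7 = 0.826.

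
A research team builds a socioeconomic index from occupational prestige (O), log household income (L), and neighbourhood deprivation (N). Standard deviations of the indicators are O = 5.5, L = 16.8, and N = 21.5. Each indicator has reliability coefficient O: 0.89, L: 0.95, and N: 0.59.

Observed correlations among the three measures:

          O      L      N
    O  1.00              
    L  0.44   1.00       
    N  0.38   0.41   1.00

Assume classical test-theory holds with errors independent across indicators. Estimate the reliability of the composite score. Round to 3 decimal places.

Var(O+L+N) = 5.5² + 16.8² + 21.5² + 2·[5.5·16.8·0.44 + 5.5·21.5·0.38 + 16.8·21.5·0.41] = 774.74 + 467.366 = 1242.11.
Because errors are independent across components, Cov(Tᵢ,Tⱼ) = Cov(Xᵢ,Xⱼ); the off-diagonal part of the true-score variance is the same as above.
True-score variance = [5.5²·0.89 + 16.8²·0.95 + 21.5²·0.59] + 467.366 = 567.778 + 467.366 = 1035.14.
Reliability = 1035.14 / 1242.11 = 0.833.

0.833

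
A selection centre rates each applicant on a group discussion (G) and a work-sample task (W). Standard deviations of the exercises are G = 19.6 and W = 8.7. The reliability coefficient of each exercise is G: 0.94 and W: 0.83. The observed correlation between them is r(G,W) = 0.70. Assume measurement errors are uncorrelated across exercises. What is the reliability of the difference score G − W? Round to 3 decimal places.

0.838

Var(G−W) = 19.6² + 8.7² − 2·19.6·8.7·0.70 = 459.85 − 238.728 = 221.122.
Because errors are independent across components, Cov(Tᵢ,Tⱼ) = Cov(Xᵢ,Xⱼ); the off-diagonal part of the true-score variance is the same as above.
True-score variance = [19.6²·0.94 + 8.7²·0.83] − 238.728 = 423.933 − 238.728 = 185.205.
Reliability = 185.205 / 221.122 = 0.838.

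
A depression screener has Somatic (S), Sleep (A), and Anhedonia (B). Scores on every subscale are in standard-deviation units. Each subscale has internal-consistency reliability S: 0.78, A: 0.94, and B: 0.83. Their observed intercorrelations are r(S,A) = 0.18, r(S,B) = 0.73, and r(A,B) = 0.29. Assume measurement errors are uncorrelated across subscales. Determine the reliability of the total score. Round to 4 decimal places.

0.9167

Var(S+A+B) = 3 + 2·[0.18 + 0.73 + 0.29] = 3 + 2.4 = 5.4.
Under uncorrelated errors the observed covariances equal the true-score covariances, so only the own-variance terms attenuate.
True-score variance = [0.78 + 0.94 + 0.83] + 2.4 = 2.55 + 2.4 = 4.95.
Reliability = 4.95 / 5.4 = 0.9167.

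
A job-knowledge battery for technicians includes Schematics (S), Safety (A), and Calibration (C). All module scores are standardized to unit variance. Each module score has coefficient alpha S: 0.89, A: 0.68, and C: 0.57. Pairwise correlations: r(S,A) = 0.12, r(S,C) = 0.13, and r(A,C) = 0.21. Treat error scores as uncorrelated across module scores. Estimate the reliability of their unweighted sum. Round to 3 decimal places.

0.781

Var(S+A+C) = 3 + 2·[0.12 + 0.13 + 0.21] = 3 + 0.92 = 3.92.
With uncorrelated errors the cross-covariances are all true-score covariance, so they carry over unchanged; only the diagonal terms shrink to ρᵢσᵢ².
True-score variance = [0.89 + 0.68 + 0.57] + 0.92 = 2.14 + 0.92 = 3.06.
Reliability = 3.06 / 3.92 = 0.781.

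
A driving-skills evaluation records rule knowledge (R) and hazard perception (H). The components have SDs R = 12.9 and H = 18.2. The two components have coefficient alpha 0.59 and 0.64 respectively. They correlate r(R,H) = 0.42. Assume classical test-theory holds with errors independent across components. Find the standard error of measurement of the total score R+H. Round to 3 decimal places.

13.692

Var(total) = 497.65 + 197.215 = 694.865.
True-score variance = 310.175 + 197.215 = 507.391, so reliability = 0.7302.
Error variance = 694.865 − 507.391 = 187.474; SEM = √187.474 = 13.692.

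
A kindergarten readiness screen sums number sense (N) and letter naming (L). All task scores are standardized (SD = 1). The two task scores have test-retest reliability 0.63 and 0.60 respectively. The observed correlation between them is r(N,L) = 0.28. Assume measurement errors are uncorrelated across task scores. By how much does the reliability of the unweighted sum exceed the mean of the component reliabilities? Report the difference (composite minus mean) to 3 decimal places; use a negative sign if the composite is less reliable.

Var(sum) = 2 + 0.56 = 2.56; true-score variance = 1.23 + 0.56 = 1.79; composite reliability = 0.6992.
Mean component reliability = 0.6150.
Difference = 0.6992 − 0.6150 = 0.084.

0.084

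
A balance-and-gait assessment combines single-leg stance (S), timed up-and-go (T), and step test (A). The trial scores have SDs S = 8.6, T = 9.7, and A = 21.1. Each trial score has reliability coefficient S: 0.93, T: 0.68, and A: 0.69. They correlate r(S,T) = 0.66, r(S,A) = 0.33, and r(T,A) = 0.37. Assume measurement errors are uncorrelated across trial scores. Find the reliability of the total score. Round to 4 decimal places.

Var(S+T+A) = 8.6² + 9.7² + 21.1² + 2·[8.6·9.7·0.66 + 8.6·21.1·0.33 + 9.7·21.1·0.37] = 613.26 + 381.334 = 994.594.
With uncorrelated errors the cross-covariances are all true-score covariance, so they carry over unchanged; only the diagonal terms shrink to ρᵢσᵢ².
True-score variance = [8.6²·0.93 + 9.7²·0.68 + 21.1²·0.69] + 381.334 = 439.959 + 381.334 = 821.293.
Reliability = 821.293 / 994.594 = 0.8258.

0.8258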